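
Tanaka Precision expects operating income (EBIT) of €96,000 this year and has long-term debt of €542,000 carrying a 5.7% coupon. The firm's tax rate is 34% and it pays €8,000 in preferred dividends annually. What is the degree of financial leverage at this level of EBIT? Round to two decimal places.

Interest = €30,894.00.
Pre-tax preferred-dividend burden = €8,000 ÷ (1 − 0.34) = €12,121.21.
DFL = EBIT ÷ [EBIT − I − D_p/(1−t)] = €96,000 ÷ [€96,000 − €30,894.00 − €12,121.21] = €96,000 ÷ €52,984.79 = 1.8118.

1.81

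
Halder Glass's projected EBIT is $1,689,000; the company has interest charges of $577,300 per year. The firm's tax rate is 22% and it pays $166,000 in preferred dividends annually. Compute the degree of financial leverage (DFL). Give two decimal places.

Annual interest charges come to $577,300.00.
Preferred dividends grossed up pre-tax: $166,000 / (1 − 0.22) = $212,820.51.
DFL = EBIT ÷ [EBIT − I − D_p/(1−t)] = $1,689,000 ÷ [$1,689,000 − $577,300.00 − $212,820.51] = $1,689,000 ÷ $898,879.49 = 1.8790.

1.88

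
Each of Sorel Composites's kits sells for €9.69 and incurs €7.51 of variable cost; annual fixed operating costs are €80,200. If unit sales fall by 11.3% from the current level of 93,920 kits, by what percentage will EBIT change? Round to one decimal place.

Contribution at this volume is 93,920 × €2.18 = €204,745.60.
Subtracting fixed costs: EBIT = €204,745.60 − €80,200 = €124,545.60.
Degree of operating leverage = €204,745.60 / €124,545.60 = 1.6439.
Operating income changes by 1.6439 × -11.3% = -18.6%.

-18.6%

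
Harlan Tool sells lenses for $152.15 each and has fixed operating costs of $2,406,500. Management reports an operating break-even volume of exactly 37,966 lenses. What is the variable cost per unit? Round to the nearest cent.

At break-even, FC = Q × (P − VC), so P − VC = $2,406,500 ÷ 37,966 = $63.3857.
Hence VC = price − CM = $152.15 − $63.3857 = $88.76.

$88.76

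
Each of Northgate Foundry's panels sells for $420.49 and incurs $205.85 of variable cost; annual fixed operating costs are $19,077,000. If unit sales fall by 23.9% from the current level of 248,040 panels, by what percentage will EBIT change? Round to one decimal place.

At 248,040 units, contribution = 248,040 × $214.64 = $53,239,305.60.
Subtracting fixed costs: EBIT = $53,239,305.60 − $19,077,000 = $34,162,305.60.
DOL = contribution ÷ EBIT = $53,239,305.60 ÷ $34,162,305.60 = 1.5584.
Operating income changes by 1.5584 × -23.9% = -37.2%.

-37.2%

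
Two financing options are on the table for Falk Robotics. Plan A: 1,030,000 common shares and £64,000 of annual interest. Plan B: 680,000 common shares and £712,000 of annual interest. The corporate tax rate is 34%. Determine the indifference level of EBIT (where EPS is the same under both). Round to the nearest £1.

£1,970,971

Set EPS_A = EPS_B: (EBIT − £64,000)(1 − 0.34) ÷ 1,030,000 = (EBIT − £712,000)(1 − 0.34) ÷ 680,000.
Cancelling (1 − t) and cross-multiplying: 680,000·(EBIT − 64,000) = 1,030,000·(EBIT − 712,000).
Solving, EBIT = (712,000·1,030,000 − 64,000·680,000) / (1,030,000 − 680,000) = 689,840,000,000 / 350,000 = 1,970,971.43.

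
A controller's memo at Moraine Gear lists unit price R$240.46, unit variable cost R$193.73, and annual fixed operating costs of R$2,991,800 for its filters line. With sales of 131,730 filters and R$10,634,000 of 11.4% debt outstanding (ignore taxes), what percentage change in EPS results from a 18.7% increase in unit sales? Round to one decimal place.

At 131,730 units, contribution = 131,730 × R$46.73 = R$6,155,742.90.
EBIT = R$6,155,742.90 − R$2,991,800 = R$3,163,942.90.
Interest = R$1,212,276.00, so EBIT − I = R$1,951,666.90.
Degree of combined leverage = contribution ÷ (EBIT − I) = R$6,155,742.90 ÷ R$1,951,666.90 = 3.1541.
%ΔEPS = DCL × %ΔSales = 3.1541 × +18.7% = +59.0%.

+59.0%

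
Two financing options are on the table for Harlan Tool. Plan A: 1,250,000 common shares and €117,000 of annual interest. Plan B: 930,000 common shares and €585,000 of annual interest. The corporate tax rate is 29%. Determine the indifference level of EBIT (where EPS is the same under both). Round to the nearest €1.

€1,945,125

Set EPS_A = EPS_B: (EBIT − €117,000)(1 − 0.29) ÷ 1,250,000 = (EBIT − €585,000)(1 − 0.29) ÷ 930,000.
Cancelling (1 − t) and cross-multiplying: 930,000·(EBIT − 117,000) = 1,250,000·(EBIT − 585,000).
Solving, EBIT = (585,000·1,250,000 − 117,000·930,000) / (1,250,000 − 930,000) = 622,440,000,000 / 320,000 = 1,945,125.00.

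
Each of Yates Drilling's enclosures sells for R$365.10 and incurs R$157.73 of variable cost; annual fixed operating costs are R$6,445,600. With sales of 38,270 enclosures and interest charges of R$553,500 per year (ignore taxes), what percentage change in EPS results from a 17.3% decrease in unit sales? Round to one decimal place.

At 38,270 units, contribution = 38,270 × R$207.37 = R$7,936,049.90.
Subtracting fixed costs: EBIT = R$7,936,049.90 − R$6,445,600 = R$1,490,449.90.
After interest of R$553,500.00, pre-tax earnings = R$936,949.90.
Degree of combined leverage = contribution ÷ (EBIT − I) = R$7,936,049.90 ÷ R$936,949.90 = 8.4701.
%ΔEPS = DCL × %ΔSales = 8.4701 × -17.3% = -146.5%.

-146.5%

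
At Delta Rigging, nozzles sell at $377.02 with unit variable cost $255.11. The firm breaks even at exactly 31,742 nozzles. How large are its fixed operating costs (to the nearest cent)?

$3,869,667.22

Contribution margin per unit = $377.02 − $255.11 = $121.91.
Since BE = FC / CM, FC = 31,742 × $121.91 = $3,869,667.22.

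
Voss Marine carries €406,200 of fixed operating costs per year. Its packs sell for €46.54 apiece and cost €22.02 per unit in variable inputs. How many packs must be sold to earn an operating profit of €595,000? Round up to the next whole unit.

Contribution margin per unit = €46.54 − €22.02 = €24.52.
Required volume = (fixed costs + target profit) ÷ CM = (€406,200 + €595,000) ÷ €24.52 = 40,831.97, so 40,832 packs.

40,832 packs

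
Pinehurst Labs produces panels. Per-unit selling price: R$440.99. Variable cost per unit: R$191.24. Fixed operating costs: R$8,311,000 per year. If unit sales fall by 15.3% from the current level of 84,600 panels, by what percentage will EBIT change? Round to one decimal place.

At 84,600 units, contribution = 84,600 × R$249.75 = R$21,128,850.00.
Subtracting fixed costs: EBIT = R$21,128,850.00 − R$8,311,000 = R$12,817,850.00.
Degree of operating leverage = R$21,128,850.00 / R$12,817,850.00 = 1.6484.
So EBIT moves 1.6484 × (-15.3%) = -25.2%.

-25.2%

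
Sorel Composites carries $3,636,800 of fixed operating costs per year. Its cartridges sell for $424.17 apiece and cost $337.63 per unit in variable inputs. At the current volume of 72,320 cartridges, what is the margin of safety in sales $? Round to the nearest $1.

$12,850,443

Unit CM = price − variable cost = $424.17 − $337.63 = $86.54. Break-even units = $3,636,800 ÷ $86.54 = 42,024.50; break-even revenue = 42,024.50 × $424.17 = $17,825,531.04.
Actual sales revenue = 72,320 × $424.17 = $30,675,974.40.
Margin of safety = $30,675,974.40 − $17,825,531.04 = $12,850,443.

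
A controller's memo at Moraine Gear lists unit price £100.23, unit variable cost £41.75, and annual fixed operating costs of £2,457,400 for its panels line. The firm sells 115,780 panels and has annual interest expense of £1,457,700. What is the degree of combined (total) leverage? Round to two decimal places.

2.37

Total contribution margin = 115,780 × £58.48 = £6,770,814.40.
EBIT = £6,770,814.40 − £2,457,400 = £4,313,414.40. Interest = £1,457,700.00, so EBIT − I = £2,855,714.40.
DCL = contribution ÷ (EBIT − I) = £6,770,814.40 ÷ £2,855,714.40 = 2.3710.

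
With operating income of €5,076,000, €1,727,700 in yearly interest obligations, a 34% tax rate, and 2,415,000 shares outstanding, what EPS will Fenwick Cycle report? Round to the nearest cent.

Pre-tax income = €5,076,000 − €1,727,700.00 = €3,348,300.00.
After tax at 34%: net income = €3,348,300.00 × 0.66 = €2,209,878.00.
EPS = €2,209,878.00 ÷ 2,415,000 = €0.92.

€0.92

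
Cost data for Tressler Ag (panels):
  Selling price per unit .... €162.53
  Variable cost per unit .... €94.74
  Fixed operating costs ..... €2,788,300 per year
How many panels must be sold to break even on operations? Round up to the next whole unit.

Unit CM = price − variable cost = €162.53 − €94.74 = €67.79.
Break-even volume = fixed costs ÷ CM per unit = €2,788,300 ÷ €67.79 = 41,131.44, so 41,132 panels.

41,132 panels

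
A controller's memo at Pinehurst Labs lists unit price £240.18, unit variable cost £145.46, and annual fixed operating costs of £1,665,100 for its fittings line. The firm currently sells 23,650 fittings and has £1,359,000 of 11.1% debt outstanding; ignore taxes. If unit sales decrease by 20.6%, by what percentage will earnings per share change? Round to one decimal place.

Contribution at this volume is 23,650 × £94.72 = £2,240,128.00.
EBIT = £2,240,128.00 − £1,665,100 = £575,028.00.
Interest = £150,849.00, so EBIT − I = £424,179.00.
DCL = total CM / (EBIT − I) = £2,240,128.00 / £424,179.00 = 5.2811.
%ΔEPS = DCL × %ΔSales = 5.2811 × -20.6% = -108.8%.

-108.8%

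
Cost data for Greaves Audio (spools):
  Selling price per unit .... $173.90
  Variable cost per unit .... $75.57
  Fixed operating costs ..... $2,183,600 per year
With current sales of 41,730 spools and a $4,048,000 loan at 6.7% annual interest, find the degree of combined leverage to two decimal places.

Total contribution margin = 41,730 × $98.33 = $4,103,310.90.
Subtracting fixed costs: EBIT = $4,103,310.90 − $2,183,600 = $1,919,710.90. Interest = $271,216.00.
DOL = $4,103,310.90 ÷ $1,919,710.90 = 2.1375; DFL = $1,919,710.90 ÷ $1,648,494.90 = 1.1645.
DCL = DOL × DFL = 2.1375 × 1.1645 = 2.4891.

2.49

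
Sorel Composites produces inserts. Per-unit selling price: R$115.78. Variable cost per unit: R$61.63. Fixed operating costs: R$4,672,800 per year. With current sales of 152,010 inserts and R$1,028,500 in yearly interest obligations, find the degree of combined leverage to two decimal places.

Total contribution margin = 152,010 × R$54.15 = R$8,231,341.50.
Subtracting fixed costs: EBIT = R$8,231,341.50 − R$4,672,800 = R$3,558,541.50. Interest = R$1,028,500.00.
DOL = R$8,231,341.50 ÷ R$3,558,541.50 = 2.3131; DFL = R$3,558,541.50 ÷ R$2,530,041.50 = 1.4065.
DCL = DOL × DFL = 2.3131 × 1.4065 = 3.2534.

3.25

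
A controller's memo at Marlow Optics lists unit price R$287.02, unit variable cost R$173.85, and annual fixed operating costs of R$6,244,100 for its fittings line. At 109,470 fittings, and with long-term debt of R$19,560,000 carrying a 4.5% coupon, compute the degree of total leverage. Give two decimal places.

Contribution at this volume is 109,470 × R$113.17 = R$12,388,719.90.
Subtracting fixed costs: EBIT = R$12,388,719.90 − R$6,244,100 = R$6,144,619.90. Interest = R$880,200.00, so EBIT − I = R$5,264,419.90.
Degree of total leverage = total CM / (EBIT − interest) = R$12,388,719.90 / R$5,264,419.90 = 2.3533.

2.35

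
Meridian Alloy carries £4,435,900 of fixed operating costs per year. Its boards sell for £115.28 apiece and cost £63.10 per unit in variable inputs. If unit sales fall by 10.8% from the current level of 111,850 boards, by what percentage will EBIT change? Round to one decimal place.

-45.0%

Total contribution margin = 111,850 × £52.18 = £5,836,333.00.
Operating income = contribution − fixed costs = £5,836,333.00 − £4,435,900 = £1,400,433.00.
So DOL = total CM / EBIT = £5,836,333.00 / £1,400,433.00 = 4.1675.
%ΔEBIT = DOL × %ΔSales = 4.1675 × -10.8% = -45.0%.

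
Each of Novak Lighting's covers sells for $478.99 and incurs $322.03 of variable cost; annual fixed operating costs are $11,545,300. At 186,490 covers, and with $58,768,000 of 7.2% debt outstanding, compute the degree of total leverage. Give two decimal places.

At 186,490 units, contribution = 186,490 × $156.96 = $29,271,470.40.
Subtracting fixed costs: EBIT = $29,271,470.40 − $11,545,300 = $17,726,170.40. Interest = $4,231,296.00.
DOL = $29,271,470.40 ÷ $17,726,170.40 = 1.6513; DFL = $17,726,170.40 ÷ $13,494,874.40 = 1.3135.
Combined leverage = 1.6513 × 1.3135 = 2.1690.

2.17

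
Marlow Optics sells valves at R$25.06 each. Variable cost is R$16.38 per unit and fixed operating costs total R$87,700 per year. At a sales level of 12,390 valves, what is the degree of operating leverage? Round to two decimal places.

5.42

At 12,390 units, contribution = 12,390 × R$8.68 = R$107,545.20.
EBIT = R$107,545.20 − R$87,700 = R$19,845.20.
DOL = contribution ÷ EBIT = R$107,545.20 ÷ R$19,845.20 = 5.4192.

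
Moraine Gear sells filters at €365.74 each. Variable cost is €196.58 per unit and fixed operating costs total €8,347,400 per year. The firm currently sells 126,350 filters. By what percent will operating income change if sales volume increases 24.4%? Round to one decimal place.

+40.0%

At 126,350 units, contribution = 126,350 × €169.16 = €21,373,366.00.
Operating income = contribution − fixed costs = €21,373,366.00 − €8,347,400 = €13,025,966.00.
Degree of operating leverage = €21,373,366.00 / €13,025,966.00 = 1.6408.
Operating income changes by 1.6408 × +24.4% = +40.0%.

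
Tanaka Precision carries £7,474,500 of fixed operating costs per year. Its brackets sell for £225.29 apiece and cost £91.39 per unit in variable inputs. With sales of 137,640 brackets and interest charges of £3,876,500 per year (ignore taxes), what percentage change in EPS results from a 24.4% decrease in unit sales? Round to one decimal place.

Contribution at this volume is 137,640 × £133.90 = £18,429,996.00.
EBIT = £18,429,996.00 − £7,474,500 = £10,955,496.00.
After interest of £3,876,500.00, pre-tax earnings = £7,078,996.00.
Degree of combined leverage = contribution ÷ (EBIT − I) = £18,429,996.00 ÷ £7,078,996.00 = 2.6035.
EPS therefore changes by 2.6035 × (-24.4%) = -63.5%.

-63.5%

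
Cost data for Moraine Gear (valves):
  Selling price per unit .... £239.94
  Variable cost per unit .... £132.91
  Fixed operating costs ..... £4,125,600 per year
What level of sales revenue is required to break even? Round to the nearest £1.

CM per unit = £239.94 − £132.91 = £107.03; CM ratio = £107.03 / £239.94 = 0.4461.
Break-even sales = FC ÷ CM ratio = £4,125,600 × £239.94 / £107.03 = £9,248,776.

£9,248,776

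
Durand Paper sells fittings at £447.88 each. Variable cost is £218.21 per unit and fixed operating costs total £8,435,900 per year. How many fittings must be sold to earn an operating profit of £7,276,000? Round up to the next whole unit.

Unit CM = price − variable cost = £447.88 − £218.21 = £229.67.
Need Q such that Q × £229.67 − £8,435,900 = £7,276,000, i.e. Q = £15,711,900 / £229.67 = 68,410.76 → 68,411.

68,411 fittings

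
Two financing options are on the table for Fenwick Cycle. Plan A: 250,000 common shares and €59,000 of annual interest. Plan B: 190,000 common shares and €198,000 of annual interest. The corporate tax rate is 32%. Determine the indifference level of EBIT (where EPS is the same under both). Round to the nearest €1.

At indifference, (EBIT − 59,000)(1 − t)/250,000 = (EBIT − 198,000)(1 − t)/190,000.
Cancelling (1 − t) and cross-multiplying: 190,000·(EBIT − 59,000) = 250,000·(EBIT − 198,000).
Solving, EBIT = (198,000·250,000 − 59,000·190,000) / (250,000 − 190,000) = 38,290,000,000 / 60,000 = 638,166.67.

€638,167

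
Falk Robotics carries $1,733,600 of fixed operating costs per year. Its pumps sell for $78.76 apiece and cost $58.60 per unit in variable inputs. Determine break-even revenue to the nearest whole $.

$6,772,735

CM per unit = $78.76 − $58.60 = $20.16; CM ratio = $20.16 / $78.76 = 0.2560.
Break-even sales = FC ÷ CM ratio = $1,733,600 × $78.76 / $20.16 = $6,772,735.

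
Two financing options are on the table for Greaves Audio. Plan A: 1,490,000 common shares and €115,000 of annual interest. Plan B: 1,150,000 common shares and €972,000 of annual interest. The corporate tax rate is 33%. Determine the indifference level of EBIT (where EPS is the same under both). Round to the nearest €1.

Set EPS_A = EPS_B: (EBIT − €115,000)(1 − 0.33) ÷ 1,490,000 = (EBIT − €972,000)(1 − 0.33) ÷ 1,150,000.
The (1 − t) factor cancels: (EBIT − 115,000) × 1,150,000 = (EBIT − 972,000) × 1,490,000.
Solving, EBIT = (972,000·1,490,000 − 115,000·1,150,000) / (1,490,000 − 1,150,000) = 1,316,030,000,000 / 340,000 = 3,870,676.47.

€3,870,676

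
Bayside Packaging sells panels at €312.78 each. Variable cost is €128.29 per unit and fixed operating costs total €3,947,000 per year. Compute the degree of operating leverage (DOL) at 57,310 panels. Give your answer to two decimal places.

1.60

Contribution at this volume is 57,310 × €184.49 = €10,573,121.90.
EBIT = €10,573,121.90 − €3,947,000 = €6,626,121.90.
DOL = contribution ÷ EBIT = €10,573,121.90 ÷ €6,626,121.90 = 1.5957.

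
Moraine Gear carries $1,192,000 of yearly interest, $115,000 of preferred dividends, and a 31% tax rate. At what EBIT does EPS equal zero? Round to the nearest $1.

Preferred dividends are paid after tax, so their pre-tax equivalent is $115,000 ÷ (1 − 0.31) = $166,666.67.
EPS = 0 when EBIT covers interest plus the pre-tax preferred burden: $1,192,000 + $166,666.67 = $1,358,666.67.

$1,358,667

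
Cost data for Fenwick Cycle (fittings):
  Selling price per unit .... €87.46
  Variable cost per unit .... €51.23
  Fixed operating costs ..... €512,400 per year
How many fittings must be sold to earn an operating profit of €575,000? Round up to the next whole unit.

Contribution margin per unit = €87.46 − €51.23 = €36.23.
Required volume = (fixed costs + target profit) ÷ CM = (€512,400 + €575,000) ÷ €36.23 = 30,013.80, so 30,014 fittings.

30,014 fittings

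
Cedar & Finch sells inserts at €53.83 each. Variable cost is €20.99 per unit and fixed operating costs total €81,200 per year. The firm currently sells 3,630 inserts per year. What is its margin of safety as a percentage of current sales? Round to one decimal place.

Each unit contributes €53.83 − €20.99 = €32.84. Break-even units = €81,200 ÷ €32.84 = 2,472.59; break-even revenue = 2,472.59 × €53.83 = €133,099.76.
Current sales = 3,630 × €53.83 = €195,402.90.
Margin of safety = (€195,402.90 − €133,099.76) ÷ €195,402.90 = 31.9%.

31.9%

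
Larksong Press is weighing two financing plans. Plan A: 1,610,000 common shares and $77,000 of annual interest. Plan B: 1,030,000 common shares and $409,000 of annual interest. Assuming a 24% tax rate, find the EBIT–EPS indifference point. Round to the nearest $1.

At indifference, (EBIT − 77,000)(1 − t)/1,610,000 = (EBIT − 409,000)(1 − t)/1,030,000.
The (1 − t) factor cancels: (EBIT − 77,000) × 1,030,000 = (EBIT − 409,000) × 1,610,000.
Solving, EBIT = (409,000·1,610,000 − 77,000·1,030,000) / (1,610,000 − 1,030,000) = 579,180,000,000 / 580,000 = 998,586.21.

$998,586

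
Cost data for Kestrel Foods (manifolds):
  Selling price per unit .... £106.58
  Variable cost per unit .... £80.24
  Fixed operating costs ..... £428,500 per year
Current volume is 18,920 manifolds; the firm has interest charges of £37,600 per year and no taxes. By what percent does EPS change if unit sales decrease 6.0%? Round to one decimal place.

-92.7%

At 18,920 units, contribution = 18,920 × £26.34 = £498,352.80.
Subtracting fixed costs: EBIT = £498,352.80 − £428,500 = £69,852.80.
After interest of £37,600.00, pre-tax earnings = £32,252.80.
DCL = total CM / (EBIT − I) = £498,352.80 / £32,252.80 = 15.4515.
EPS therefore changes by 15.4515 × (-6.0%) = -92.7%.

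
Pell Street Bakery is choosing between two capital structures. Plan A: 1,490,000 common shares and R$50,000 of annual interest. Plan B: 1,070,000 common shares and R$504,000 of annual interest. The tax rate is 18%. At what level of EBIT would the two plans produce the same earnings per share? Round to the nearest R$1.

At indifference, (EBIT − 50,000)(1 − t)/1,490,000 = (EBIT − 504,000)(1 − t)/1,070,000.
Cancelling (1 − t) and cross-multiplying: 1,070,000·(EBIT − 50,000) = 1,490,000·(EBIT − 504,000).
EBIT × (1,490,000 − 1,070,000) = 504,000 × 1,490,000 − 50,000 × 1,070,000 = 697,460,000,000, so EBIT = 697,460,000,000 ÷ 420,000 = 1,660,619.05.

R$1,660,619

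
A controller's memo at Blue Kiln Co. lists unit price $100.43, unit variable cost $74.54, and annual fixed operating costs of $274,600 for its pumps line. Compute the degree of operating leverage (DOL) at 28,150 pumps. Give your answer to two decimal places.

1.60

At 28,150 units, contribution = 28,150 × $25.89 = $728,803.50.
Operating income = contribution − fixed costs = $728,803.50 − $274,600 = $454,203.50.
DOL = contribution ÷ EBIT = $728,803.50 ÷ $454,203.50 = 1.6046.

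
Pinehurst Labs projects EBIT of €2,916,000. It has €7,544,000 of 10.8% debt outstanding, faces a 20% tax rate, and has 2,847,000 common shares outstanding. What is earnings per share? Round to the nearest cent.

Interest = €814,752.00, so EBT = €2,916,000 − €814,752.00 = €2,101,248.00.
After tax at 20%: net income = €2,101,248.00 × 0.80 = €1,680,998.40.
EPS = €1,680,998.40 ÷ 2,847,000 = €0.59.

€0.59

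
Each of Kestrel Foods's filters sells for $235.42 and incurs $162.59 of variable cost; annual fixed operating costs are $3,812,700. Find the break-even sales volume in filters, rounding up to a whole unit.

52,351 filters

Contribution margin per unit = $235.42 − $162.59 = $72.83.
Break-even volume = fixed costs ÷ CM per unit = $3,812,700 ÷ $72.83 = 52,350.68, so 52,351 filters.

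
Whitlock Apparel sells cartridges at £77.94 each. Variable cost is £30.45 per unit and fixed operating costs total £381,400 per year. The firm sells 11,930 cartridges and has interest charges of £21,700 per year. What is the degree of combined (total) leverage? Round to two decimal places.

3.47

Contribution at this volume is 11,930 × £47.49 = £566,555.70.
Subtracting fixed costs: EBIT = £566,555.70 − £381,400 = £185,155.70. Interest = £21,700.00, so EBIT − I = £163,455.70.
DCL = contribution ÷ (EBIT − I) = £566,555.70 ÷ £163,455.70 = 3.4661.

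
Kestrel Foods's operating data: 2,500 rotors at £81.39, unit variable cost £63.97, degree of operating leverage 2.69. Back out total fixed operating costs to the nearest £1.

Total contribution margin = 2,500 × £17.42 = £43,550.00.
Since DOL = CM ÷ EBIT, EBIT = £43,550.00 ÷ 2.69 = £16,189.59.
Fixed costs = CM − EBIT = £43,550.00 − £16,189.59 = £27,360.

£27,360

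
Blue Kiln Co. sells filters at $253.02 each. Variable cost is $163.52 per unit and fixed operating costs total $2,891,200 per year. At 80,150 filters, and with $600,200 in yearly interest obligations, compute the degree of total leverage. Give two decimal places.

Contribution at this volume is 80,150 × $89.50 = $7,173,425.00.
Operating income = contribution − fixed costs = $7,173,425.00 − $2,891,200 = $4,282,225.00. Interest = $600,200.00, so EBIT − I = $3,682,025.00.
Degree of total leverage = total CM / (EBIT − interest) = $7,173,425.00 / $3,682,025.00 = 1.9482.

1.95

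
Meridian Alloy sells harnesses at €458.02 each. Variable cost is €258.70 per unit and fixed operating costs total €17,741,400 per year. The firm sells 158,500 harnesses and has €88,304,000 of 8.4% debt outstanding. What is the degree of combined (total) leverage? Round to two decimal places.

4.91

Total contribution margin = 158,500 × €199.32 = €31,592,220.00.
Subtracting fixed costs: EBIT = €31,592,220.00 − €17,741,400 = €13,850,820.00. Interest = €7,417,536.00.
DOL = €31,592,220.00 ÷ €13,850,820.00 = 2.2809; DFL = €13,850,820.00 ÷ €6,433,284.00 = 2.1530.
Combined leverage = 2.2809 × 2.1530 = 4.9108.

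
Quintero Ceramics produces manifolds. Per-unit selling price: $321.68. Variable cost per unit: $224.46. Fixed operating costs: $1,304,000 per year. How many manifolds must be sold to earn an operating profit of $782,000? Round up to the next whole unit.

Contribution margin per unit = $321.68 − $224.46 = $97.22.
Need Q such that Q × $97.22 − $1,304,000 = $782,000, i.e. Q = $2,086,000 / $97.22 = 21,456.49 → 21,457.

21,457 manifolds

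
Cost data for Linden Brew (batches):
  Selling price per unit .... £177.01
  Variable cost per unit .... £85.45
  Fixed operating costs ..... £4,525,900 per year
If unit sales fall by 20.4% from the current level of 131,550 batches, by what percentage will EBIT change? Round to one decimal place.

-32.7%

Contribution at this volume is 131,550 × £91.56 = £12,044,718.00.
EBIT = £12,044,718.00 − £4,525,900 = £7,518,818.00.
So DOL = total CM / EBIT = £12,044,718.00 / £7,518,818.00 = 1.6019.
%ΔEBIT = DOL × %ΔSales = 1.6019 × -20.4% = -32.7%.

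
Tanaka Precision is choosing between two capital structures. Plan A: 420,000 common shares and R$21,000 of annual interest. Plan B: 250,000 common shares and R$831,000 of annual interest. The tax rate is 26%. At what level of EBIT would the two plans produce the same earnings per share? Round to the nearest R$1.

At indifference, (EBIT − 21,000)(1 − t)/420,000 = (EBIT − 831,000)(1 − t)/250,000.
Cancelling (1 − t) and cross-multiplying: 250,000·(EBIT − 21,000) = 420,000·(EBIT − 831,000).
Solving, EBIT = (831,000·420,000 − 21,000·250,000) / (420,000 − 250,000) = 343,770,000,000 / 170,000 = 2,022,176.47.

R$2,022,176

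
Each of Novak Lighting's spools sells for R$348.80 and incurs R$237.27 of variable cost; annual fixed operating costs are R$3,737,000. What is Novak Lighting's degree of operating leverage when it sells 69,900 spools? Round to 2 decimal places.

Total contribution margin = 69,900 × R$111.53 = R$7,795,947.00.
EBIT = R$7,795,947.00 − R$3,737,000 = R$4,058,947.00.
Degree of operating leverage = R$7,795,947.00 / R$4,058,947.00 = 1.9207.

1.92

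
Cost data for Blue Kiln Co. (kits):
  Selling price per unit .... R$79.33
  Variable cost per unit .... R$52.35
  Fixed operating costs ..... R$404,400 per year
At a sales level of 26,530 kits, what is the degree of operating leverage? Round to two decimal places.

Total contribution margin = 26,530 × R$26.98 = R$715,779.40.
Subtracting fixed costs: EBIT = R$715,779.40 − R$404,400 = R$311,379.40.
DOL = contribution ÷ EBIT = R$715,779.40 ÷ R$311,379.40 = 2.2987.

2.30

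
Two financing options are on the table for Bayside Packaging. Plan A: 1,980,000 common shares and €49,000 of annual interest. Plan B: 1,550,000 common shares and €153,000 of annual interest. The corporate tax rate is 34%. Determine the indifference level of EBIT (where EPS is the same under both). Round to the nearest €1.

€527,884

Set EPS_A = EPS_B: (EBIT − €49,000)(1 − 0.34) ÷ 1,980,000 = (EBIT − €153,000)(1 − 0.34) ÷ 1,550,000.
The (1 − t) factor cancels: (EBIT − 49,000) × 1,550,000 = (EBIT − 153,000) × 1,980,000.
EBIT × (1,980,000 − 1,550,000) = 153,000 × 1,980,000 − 49,000 × 1,550,000 = 226,990,000,000, so EBIT = 226,990,000,000 ÷ 430,000 = 527,883.72.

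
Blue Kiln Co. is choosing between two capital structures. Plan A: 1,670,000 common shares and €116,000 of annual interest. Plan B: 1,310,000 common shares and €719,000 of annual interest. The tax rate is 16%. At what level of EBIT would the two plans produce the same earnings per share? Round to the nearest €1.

€2,913,250

Set EPS_A = EPS_B: (EBIT − €116,000)(1 − 0.16) ÷ 1,670,000 = (EBIT − €719,000)(1 − 0.16) ÷ 1,310,000.
The (1 − t) factor cancels: (EBIT − 116,000) × 1,310,000 = (EBIT − 719,000) × 1,670,000.
EBIT × (1,670,000 − 1,310,000) = 719,000 × 1,670,000 − 116,000 × 1,310,000 = 1,048,770,000,000, so EBIT = 1,048,770,000,000 ÷ 360,000 = 2,913,250.00.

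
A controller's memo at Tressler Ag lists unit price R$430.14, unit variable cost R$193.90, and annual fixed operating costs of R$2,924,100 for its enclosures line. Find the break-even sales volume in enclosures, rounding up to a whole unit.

Unit CM = price − variable cost = R$430.14 − R$193.90 = R$236.24.
Break-even Q = R$2,924,100 / R$236.24 = 12,377.67 → 12,378 enclosures.

12,378 enclosures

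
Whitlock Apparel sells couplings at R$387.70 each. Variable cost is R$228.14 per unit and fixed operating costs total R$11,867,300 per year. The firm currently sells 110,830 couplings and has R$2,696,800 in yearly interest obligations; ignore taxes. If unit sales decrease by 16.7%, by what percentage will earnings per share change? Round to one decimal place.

-94.7%

Total contribution margin = 110,830 × R$159.56 = R$17,684,034.80.
Subtracting fixed costs: EBIT = R$17,684,034.80 − R$11,867,300 = R$5,816,734.80.
Interest = R$2,696,800.00, so EBIT − I = R$3,119,934.80.
DCL = total CM / (EBIT − I) = R$17,684,034.80 / R$3,119,934.80 = 5.6681.
%ΔEPS = DCL × %ΔSales = 5.6681 × -16.7% = -94.7%.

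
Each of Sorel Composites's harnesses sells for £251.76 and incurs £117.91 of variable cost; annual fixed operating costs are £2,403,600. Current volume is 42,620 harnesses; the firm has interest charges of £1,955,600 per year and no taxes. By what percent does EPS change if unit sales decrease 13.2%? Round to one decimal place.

At 42,620 units, contribution = 42,620 × £133.85 = £5,704,687.00.
Subtracting fixed costs: EBIT = £5,704,687.00 − £2,403,600 = £3,301,087.00.
After interest of £1,955,600.00, pre-tax earnings = £1,345,487.00.
Degree of combined leverage = contribution ÷ (EBIT − I) = £5,704,687.00 ÷ £1,345,487.00 = 4.2399.
EPS therefore changes by 4.2399 × (-13.2%) = -56.0%.

-56.0%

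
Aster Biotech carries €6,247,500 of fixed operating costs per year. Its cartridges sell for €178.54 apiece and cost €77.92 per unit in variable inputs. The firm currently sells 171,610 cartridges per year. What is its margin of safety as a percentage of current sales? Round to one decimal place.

63.8%

Unit CM = price − variable cost = €178.54 − €77.92 = €100.62. Break-even units = €6,247,500 ÷ €100.62 = 62,090.04; break-even revenue = 62,090.04 × €178.54 = €11,085,556.05.
Current sales = 171,610 × €178.54 = €30,639,249.40.
Margin of safety = (€30,639,249.40 − €11,085,556.05) ÷ €30,639,249.40 = 63.8%.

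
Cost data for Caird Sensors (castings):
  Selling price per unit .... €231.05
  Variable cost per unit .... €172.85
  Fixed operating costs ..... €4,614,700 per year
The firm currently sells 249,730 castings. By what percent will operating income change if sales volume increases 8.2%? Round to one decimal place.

Total contribution margin = 249,730 × €58.20 = €14,534,286.00.
Subtracting fixed costs: EBIT = €14,534,286.00 − €4,614,700 = €9,919,586.00.
So DOL = total CM / EBIT = €14,534,286.00 / €9,919,586.00 = 1.4652.
So EBIT moves 1.4652 × (+8.2%) = +12.0%.

+12.0%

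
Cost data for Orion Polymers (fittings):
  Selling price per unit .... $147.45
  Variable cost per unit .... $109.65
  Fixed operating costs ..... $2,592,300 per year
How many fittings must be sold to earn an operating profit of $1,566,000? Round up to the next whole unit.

110,008 fittings

Each unit contributes $147.45 − $109.65 = $37.80.
Need Q such that Q × $37.80 − $2,592,300 = $1,566,000, i.e. Q = $4,158,300 / $37.80 = 110,007.94 → 110,008.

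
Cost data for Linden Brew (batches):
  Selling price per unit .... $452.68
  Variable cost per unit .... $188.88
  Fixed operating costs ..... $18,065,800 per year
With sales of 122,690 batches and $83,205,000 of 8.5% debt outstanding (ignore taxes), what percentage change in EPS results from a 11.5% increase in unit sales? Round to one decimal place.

Total contribution margin = 122,690 × $263.80 = $32,365,622.00.
Operating income = contribution − fixed costs = $32,365,622.00 − $18,065,800 = $14,299,822.00.
After interest of $7,072,425.00, pre-tax earnings = $7,227,397.00.
Degree of combined leverage = contribution ÷ (EBIT − I) = $32,365,622.00 ÷ $7,227,397.00 = 4.4782.
EPS therefore changes by 4.4782 × (+11.5%) = +51.5%.

+51.5%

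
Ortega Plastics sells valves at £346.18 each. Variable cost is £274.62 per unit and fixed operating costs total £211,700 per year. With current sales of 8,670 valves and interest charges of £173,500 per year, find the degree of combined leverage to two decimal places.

Contribution at this volume is 8,670 × £71.56 = £620,425.20.
EBIT = £620,425.20 − £211,700 = £408,725.20. Interest = £173,500.00.
DOL = £620,425.20 ÷ £408,725.20 = 1.5180; DFL = £408,725.20 ÷ £235,225.20 = 1.7376.
DCL = DOL × DFL = 1.5180 × 1.7376 = 2.6377.

2.64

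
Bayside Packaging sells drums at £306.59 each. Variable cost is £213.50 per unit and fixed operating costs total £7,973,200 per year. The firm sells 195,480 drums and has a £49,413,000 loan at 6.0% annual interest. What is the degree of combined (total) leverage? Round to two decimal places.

Total contribution margin = 195,480 × £93.09 = £18,197,233.20.
Subtracting fixed costs: EBIT = £18,197,233.20 − £7,973,200 = £10,224,033.20. Interest = £2,964,780.00.
DOL = £18,197,233.20 ÷ £10,224,033.20 = 1.7798; DFL = £10,224,033.20 ÷ £7,259,253.20 = 1.4084.
DCL = DOL × DFL = 1.7798 × 1.4084 = 2.5067.

2.51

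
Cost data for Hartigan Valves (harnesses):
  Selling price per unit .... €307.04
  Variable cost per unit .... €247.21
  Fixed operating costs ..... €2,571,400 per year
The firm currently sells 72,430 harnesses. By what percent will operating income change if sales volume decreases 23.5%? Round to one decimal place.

-57.8%

Total contribution margin = 72,430 × €59.83 = €4,333,486.90.
Subtracting fixed costs: EBIT = €4,333,486.90 − €2,571,400 = €1,762,086.90.
Degree of operating leverage = €4,333,486.90 / €1,762,086.90 = 2.4593.
%ΔEBIT = DOL × %ΔSales = 2.4593 × -23.5% = -57.8%.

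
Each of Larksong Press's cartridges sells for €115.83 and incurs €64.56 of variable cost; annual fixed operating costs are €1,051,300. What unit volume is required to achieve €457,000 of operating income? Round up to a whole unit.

Each unit contributes €115.83 − €64.56 = €51.27.
Units = (FC + target) / CM = (€1,051,300 + €457,000) / €51.27 = 29,418.76, so 29,419 cartridges.

29,419 cartridges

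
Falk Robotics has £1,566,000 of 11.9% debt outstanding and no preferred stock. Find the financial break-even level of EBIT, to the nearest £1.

£186,354

Annual interest = 11.9% × £1,566,000 = £186,354.00.
Without preferred stock the financial break-even is simply EBIT = interest = £186,354.00.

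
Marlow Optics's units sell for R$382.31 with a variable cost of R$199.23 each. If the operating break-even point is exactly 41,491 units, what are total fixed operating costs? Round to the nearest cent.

R$7,596,172.28

Unit CM = price − variable cost = R$382.31 − R$199.23 = R$183.08.
Since BE = FC / CM, FC = 41,491 × R$183.08 = R$7,596,172.28.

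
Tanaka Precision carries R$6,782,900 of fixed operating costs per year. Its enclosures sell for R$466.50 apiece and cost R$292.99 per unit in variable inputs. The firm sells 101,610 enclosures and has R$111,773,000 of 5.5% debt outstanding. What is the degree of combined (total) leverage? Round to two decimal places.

Contribution at this volume is 101,610 × R$173.51 = R$17,630,351.10.
Operating income = contribution − fixed costs = R$17,630,351.10 − R$6,782,900 = R$10,847,451.10. Interest = R$6,147,515.00.
DOL = R$17,630,351.10 ÷ R$10,847,451.10 = 1.6253; DFL = R$10,847,451.10 ÷ R$4,699,936.10 = 2.3080.
Combined leverage = 1.6253 × 2.3080 = 3.7512.

3.75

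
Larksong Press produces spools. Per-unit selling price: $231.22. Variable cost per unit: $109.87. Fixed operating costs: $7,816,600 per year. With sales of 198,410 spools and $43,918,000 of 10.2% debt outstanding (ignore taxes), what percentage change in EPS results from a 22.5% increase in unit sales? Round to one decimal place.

Contribution at this volume is 198,410 × $121.35 = $24,077,053.50.
Operating income = contribution − fixed costs = $24,077,053.50 − $7,816,600 = $16,260,453.50.
After interest of $4,479,636.00, pre-tax earnings = $11,780,817.50.
DCL = total CM / (EBIT − I) = $24,077,053.50 / $11,780,817.50 = 2.0438.
EPS therefore changes by 2.0438 × (+22.5%) = +46.0%.

+46.0%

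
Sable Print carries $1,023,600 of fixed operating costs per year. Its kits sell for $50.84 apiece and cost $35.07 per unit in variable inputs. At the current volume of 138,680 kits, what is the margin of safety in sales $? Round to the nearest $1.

Contribution margin per unit = $50.84 − $35.07 = $15.77. Break-even units = $1,023,600 ÷ $15.77 = 64,908.05; break-even revenue = 64,908.05 × $50.84 = $3,299,925.43.
Current sales = 138,680 × $50.84 = $7,050,491.20.
Margin of safety = $7,050,491.20 − $3,299,925.43 = $3,750,566.

$3,750,566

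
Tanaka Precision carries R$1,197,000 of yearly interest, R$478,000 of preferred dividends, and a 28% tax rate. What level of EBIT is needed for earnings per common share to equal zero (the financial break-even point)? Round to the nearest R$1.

R$1,860,889

Grossing the preferred dividend up to pre-tax terms: R$478,000 / (1 − 0.28) = R$663,888.89.
Financial break-even EBIT = interest + D_p ÷ (1 − t) = R$1,197,000 + R$663,888.89 = R$1,860,888.89.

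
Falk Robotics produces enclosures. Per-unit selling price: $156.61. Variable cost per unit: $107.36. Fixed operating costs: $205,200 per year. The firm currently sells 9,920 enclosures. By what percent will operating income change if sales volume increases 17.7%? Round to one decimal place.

At 9,920 units, contribution = 9,920 × $49.25 = $488,560.00.
Operating income = contribution − fixed costs = $488,560.00 − $205,200 = $283,360.00.
Degree of operating leverage = $488,560.00 / $283,360.00 = 1.7242.
%ΔEBIT = DOL × %ΔSales = 1.7242 × +17.7% = +30.5%.

+30.5%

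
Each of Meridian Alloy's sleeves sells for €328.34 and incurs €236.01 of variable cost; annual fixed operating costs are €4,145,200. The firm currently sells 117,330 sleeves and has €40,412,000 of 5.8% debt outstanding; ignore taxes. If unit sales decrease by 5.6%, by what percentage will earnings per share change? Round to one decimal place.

At 117,330 units, contribution = 117,330 × €92.33 = €10,833,078.90.
Subtracting fixed costs: EBIT = €10,833,078.90 − €4,145,200 = €6,687,878.90.
After interest of €2,343,896.00, pre-tax earnings = €4,343,982.90.
Degree of combined leverage = contribution ÷ (EBIT − I) = €10,833,078.90 ÷ €4,343,982.90 = 2.4938.
EPS therefore changes by 2.4938 × (-5.6%) = -14.0%.

-14.0%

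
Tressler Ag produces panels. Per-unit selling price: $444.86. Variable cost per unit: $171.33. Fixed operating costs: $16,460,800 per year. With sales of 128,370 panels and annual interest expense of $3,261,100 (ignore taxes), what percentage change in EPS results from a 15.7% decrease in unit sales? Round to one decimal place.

-35.8%

At 128,370 units, contribution = 128,370 × $273.53 = $35,113,046.10.
Subtracting fixed costs: EBIT = $35,113,046.10 − $16,460,800 = $18,652,246.10.
After interest of $3,261,100.00, pre-tax earnings = $15,391,146.10.
Degree of combined leverage = contribution ÷ (EBIT − I) = $35,113,046.10 ÷ $15,391,146.10 = 2.2814.
%ΔEPS = DCL × %ΔSales = 2.2814 × -15.7% = -35.8%.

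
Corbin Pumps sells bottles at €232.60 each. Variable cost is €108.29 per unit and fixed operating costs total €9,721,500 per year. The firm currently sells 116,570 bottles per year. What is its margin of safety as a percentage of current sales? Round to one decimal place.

Each unit contributes €232.60 − €108.29 = €124.31. Break-even units = €9,721,500 ÷ €124.31 = 78,203.68; break-even revenue = 78,203.68 × €232.60 = €18,190,176.98.
Current sales = 116,570 × €232.60 = €27,114,182.00.
Margin of safety = (€27,114,182.00 − €18,190,176.98) ÷ €27,114,182.00 = 32.9%.

32.9%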